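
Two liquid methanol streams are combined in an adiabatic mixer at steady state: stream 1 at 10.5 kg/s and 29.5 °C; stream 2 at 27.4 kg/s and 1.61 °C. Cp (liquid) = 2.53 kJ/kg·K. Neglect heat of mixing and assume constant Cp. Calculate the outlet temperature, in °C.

T_out = 9.34 °C

Adiabatic, steady state ⇒ Σ ṁᵢCp,ᵢ(T_out − Tᵢ) = 0
T_out = Σ ṁᵢCp,ᵢTᵢ / Σ ṁᵢCp,ᵢ
      = 895.28 / 95.887 = 9.3368 °C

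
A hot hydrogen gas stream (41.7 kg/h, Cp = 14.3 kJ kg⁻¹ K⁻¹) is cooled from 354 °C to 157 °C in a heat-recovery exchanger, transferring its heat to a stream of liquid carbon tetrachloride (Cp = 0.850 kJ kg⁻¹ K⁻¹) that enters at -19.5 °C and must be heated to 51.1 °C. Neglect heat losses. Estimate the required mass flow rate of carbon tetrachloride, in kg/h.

ṁ_c = 1960 kg/h

Heat released by hot stream: Q = 41.7 × 14.3 × (354 − 157) = 117470 kJ/h
Energy balance on cold side (adiabatic exchanger): Q = ṁ_c·Cp_c·(T_c,out − T_c,in)
ṁ_c = 117470 / [0.850 × (51.1 − -19.5)] = 1957.6 kg/h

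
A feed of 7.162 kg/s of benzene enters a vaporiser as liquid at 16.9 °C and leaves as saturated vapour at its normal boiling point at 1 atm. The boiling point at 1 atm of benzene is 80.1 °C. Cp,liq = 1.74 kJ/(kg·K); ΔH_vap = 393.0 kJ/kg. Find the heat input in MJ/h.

liquid 16.9→80.1 °C: 109.97 kJ/kg
vaporisation at 80.1 °C: 393 kJ/kg
Δh = 109.97 + 393 = 502.97 kJ/kg
Q = ṁ·Δh = 7.162 kg/s × 502.97 kJ/kg = 3602.3 kJ/s
|Q| = 3602.3 kW = 12968 MJ/h

Q = 13000 MJ/h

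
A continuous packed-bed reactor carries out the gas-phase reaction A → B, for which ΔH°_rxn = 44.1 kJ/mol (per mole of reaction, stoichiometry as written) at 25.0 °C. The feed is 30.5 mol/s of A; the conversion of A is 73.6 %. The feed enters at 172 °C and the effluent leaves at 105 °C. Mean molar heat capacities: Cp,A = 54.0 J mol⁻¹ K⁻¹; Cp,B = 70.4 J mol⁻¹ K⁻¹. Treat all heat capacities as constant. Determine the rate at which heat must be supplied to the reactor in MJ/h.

Q_in = 3270 MJ/h

Extent of reaction ξ = 0.736 × 30.5 = 22.448 mol/s
Reaction term: ξ·ΔH°_rxn = 22.448 × 44.1 = 989.96 kJ/s
Sensible, feed 172→25 °C: -242.11 kJ/s
Outlet flows (mol/s): A 8.052, B 22.448
Sensible, products 25→105 °C: 161.21 kJ/s
Q = ΔH = 909.06 kJ/s = 909.06 kW
Heat supplied = 3272.6 MJ/h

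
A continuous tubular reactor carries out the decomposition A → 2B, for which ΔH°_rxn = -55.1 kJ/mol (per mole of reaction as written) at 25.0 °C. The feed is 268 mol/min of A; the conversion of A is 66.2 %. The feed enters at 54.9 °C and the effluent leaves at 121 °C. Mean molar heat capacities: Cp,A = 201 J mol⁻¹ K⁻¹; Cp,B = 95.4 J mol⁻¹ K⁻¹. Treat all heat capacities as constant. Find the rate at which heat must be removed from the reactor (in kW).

Extent of reaction ξ = 0.662 × 268 = 177.42 mol/min
Reaction term: ξ·ΔH°_rxn = 177.42 × -55.1 = -9775.6 kJ/min
Sensible, feed 54.9→25 °C: -1610.7 kJ/min
Outlet flows (mol/min): A 90.584, B 354.83
Sensible, products 25→121 °C: 4997.6 kJ/min
Q = ΔH = -6388.7 kJ/min = -106.48 kW
Heat removed = 106.48 kW

Q_out = 106 kW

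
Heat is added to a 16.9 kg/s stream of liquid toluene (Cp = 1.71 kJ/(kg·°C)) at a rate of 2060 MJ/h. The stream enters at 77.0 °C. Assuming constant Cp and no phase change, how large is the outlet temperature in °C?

T_out = 96.8 °C

Q = 2060 MJ/h = 572.22 kJ/s
ΔT = Q/(ṁ·Cp) = 572.22/(16.9×1.71) = 19.801 K
T_out = 77.0 + 19.801 = 96.801 °C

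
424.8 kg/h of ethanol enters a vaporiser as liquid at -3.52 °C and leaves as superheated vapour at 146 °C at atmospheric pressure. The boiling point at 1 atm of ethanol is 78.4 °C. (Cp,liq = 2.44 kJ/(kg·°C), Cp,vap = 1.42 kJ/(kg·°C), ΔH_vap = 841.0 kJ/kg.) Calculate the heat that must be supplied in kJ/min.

Q = 8050 kJ/min

liquid -3.52→78.4 °C: 199.88 kJ/kg
vaporisation at 78.4 °C: 841 kJ/kg
vapour 78.4→146 °C: 95.992 kJ/kg
Δh = 199.88 + 841 + 95.992 = 1136.9 kJ/kg
Q = ṁ·Δh = 424.8 kg/h × 1136.9 kJ/kg = 482950 kJ/h
|Q| = 134.15 kW = 8049.1 kJ/min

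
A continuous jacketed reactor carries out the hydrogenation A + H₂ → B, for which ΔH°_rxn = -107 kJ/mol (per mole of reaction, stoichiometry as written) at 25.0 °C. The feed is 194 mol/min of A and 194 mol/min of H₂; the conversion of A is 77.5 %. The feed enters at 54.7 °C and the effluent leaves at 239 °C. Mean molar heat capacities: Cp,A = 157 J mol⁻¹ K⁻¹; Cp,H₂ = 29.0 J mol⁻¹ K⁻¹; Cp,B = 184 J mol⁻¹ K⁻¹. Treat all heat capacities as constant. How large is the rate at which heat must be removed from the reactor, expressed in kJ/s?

Extent of reaction ξ = 0.775 × 194 = 150.35 mol/min
Reaction term: ξ·ΔH°_rxn = 150.35 × -107 = -16087 kJ/min
Sensible, feed 54.7→25 °C: -1071.7 kJ/min
Outlet flows (mol/min): A 43.65, H₂ 43.65, B 150.35
Sensible, products 25→239 °C: 7657.6 kJ/min
Q = ΔH = -9501.5 kJ/min = -158.36 kW
Heat removed = 158.36 kJ/s

Q_out = 158 kJ/s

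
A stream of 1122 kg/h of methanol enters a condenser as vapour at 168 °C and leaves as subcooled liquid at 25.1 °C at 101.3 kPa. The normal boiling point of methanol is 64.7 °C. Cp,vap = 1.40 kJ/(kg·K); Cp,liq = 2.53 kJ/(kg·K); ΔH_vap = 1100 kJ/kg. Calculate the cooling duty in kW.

vapour 168→64.7 °C: -144.62 kJ/kg
condensation at 64.7 °C: -1100 kJ/kg
liquid 64.7→25.1 °C: -100.19 kJ/kg
Δh = -144.62 + -1100 + -100.19 = -1344.8 kJ/kg
Q = ṁ·Δh = 1122 kg/h × -1344.8 kJ/kg = -1.5089e+06 kJ/h
|Q| = 419.13 kW

Q_c = 419 kW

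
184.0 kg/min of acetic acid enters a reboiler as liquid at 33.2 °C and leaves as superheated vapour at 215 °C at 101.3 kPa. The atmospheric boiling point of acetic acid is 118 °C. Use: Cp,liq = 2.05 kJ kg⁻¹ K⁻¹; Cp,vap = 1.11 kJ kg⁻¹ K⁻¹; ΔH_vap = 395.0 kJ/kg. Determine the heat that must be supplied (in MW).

Q = 2.07 MW

liquid 33.2→118 °C: 173.84 kJ/kg
vaporisation at 118 °C: 395 kJ/kg
vapour 118→215 °C: 107.67 kJ/kg
Δh = 173.84 + 395 + 107.67 = 676.51 kJ/kg
Q = ṁ·Δh = 184.0 kg/min × 676.51 kJ/kg = 124480 kJ/min
|Q| = 2074.6 kW = 2.0746 MW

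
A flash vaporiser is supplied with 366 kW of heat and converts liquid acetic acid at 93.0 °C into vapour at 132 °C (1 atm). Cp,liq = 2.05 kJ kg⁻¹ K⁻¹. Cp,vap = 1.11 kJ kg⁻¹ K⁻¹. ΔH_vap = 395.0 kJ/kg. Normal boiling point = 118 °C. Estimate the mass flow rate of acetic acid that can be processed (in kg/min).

Δh = 2.05×(118−93.0) + 395.0 + 1.11×(132−118) = 461.79 kJ/kg
Q = 366 kW = 366 kJ/s = 21960 kJ/min
ṁ = Q/Δh = 21960 / 461.79 = 47.554 kg/min

ṁ = 47.6 kg/min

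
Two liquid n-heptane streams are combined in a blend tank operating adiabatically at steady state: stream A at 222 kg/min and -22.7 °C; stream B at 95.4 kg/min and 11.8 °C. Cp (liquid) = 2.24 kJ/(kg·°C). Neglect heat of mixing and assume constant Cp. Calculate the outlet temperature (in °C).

No heat crosses the boundary, so H_out = H_in.
Σ ṁᵢCp,ᵢTᵢ = 222×2.24×-22.7 + 95.4×2.24×11.8 = -8766.6
Σ ṁᵢCp,ᵢ = 222×2.24 + 95.4×2.24 = 710.98
T_out = -8766.6 / 710.98 = -12.33 °C

T_out = -12.3 °C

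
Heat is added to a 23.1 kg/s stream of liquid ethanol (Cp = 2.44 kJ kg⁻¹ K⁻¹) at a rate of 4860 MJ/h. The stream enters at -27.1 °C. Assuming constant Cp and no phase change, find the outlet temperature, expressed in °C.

Q = 4860 MJ/h = 1350 kJ/s
ΔT = Q/(ṁ·Cp) = 1350/(23.1×2.44) = 23.951 K
T_out = -27.1 + 23.951 = -3.1485 °C

T_out = -3.15 °C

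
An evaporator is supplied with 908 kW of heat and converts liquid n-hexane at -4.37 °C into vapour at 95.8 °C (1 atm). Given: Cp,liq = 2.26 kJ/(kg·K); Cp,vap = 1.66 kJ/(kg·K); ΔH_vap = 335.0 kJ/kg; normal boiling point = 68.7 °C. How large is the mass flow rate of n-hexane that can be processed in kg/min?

ṁ = 99.9 kg/min

Δh = 2.26×(68.7−-4.37) + 335.0 + 1.66×(95.8−68.7) = 545.12 kJ/kg
Q = 908 kW = 908 kJ/s = 54480 kJ/min
ṁ = Q/Δh = 54480 / 545.12 = 99.941 kg/min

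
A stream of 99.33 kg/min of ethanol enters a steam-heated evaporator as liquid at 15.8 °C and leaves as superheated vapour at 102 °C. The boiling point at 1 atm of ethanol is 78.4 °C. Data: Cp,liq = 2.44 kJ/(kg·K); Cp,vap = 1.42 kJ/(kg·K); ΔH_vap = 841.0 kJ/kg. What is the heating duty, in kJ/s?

liquid 15.8→78.4 °C: 152.74 kJ/kg
vaporisation at 78.4 °C: 841 kJ/kg
vapour 78.4→102 °C: 33.512 kJ/kg
Δh = 152.74 + 841 + 33.512 = 1027.3 kJ/kg
Q = ṁ·Δh = 99.33 kg/min × 1027.3 kJ/kg = 102040 kJ/min
|Q| = 1700.6 kW

Q = 1700 kJ/s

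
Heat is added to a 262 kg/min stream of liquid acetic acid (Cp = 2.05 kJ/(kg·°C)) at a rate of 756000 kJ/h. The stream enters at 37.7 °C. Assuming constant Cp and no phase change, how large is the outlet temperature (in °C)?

T_out = 61.2 °C

Q = 756000 kJ/h = 12600 kJ/min
ΔT = Q/(ṁ·Cp) = 12600/(262×2.05) = 23.459 K
T_out = 37.7 + 23.459 = 61.159 °C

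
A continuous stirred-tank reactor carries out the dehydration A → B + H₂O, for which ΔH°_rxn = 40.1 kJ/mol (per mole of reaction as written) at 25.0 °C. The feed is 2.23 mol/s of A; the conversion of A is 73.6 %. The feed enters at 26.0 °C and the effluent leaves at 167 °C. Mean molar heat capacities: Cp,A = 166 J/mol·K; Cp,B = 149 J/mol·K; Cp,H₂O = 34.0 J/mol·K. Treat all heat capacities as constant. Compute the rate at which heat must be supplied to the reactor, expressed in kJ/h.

Extent of reaction ξ = 0.736 × 2.23 = 1.6413 mol/s
Reaction term: ξ·ΔH°_rxn = 1.6413 × 40.1 = 65.815 kJ/s
Sensible, feed 26.0→25 °C: -0.37018 kJ/s
Outlet flows (mol/s): A 0.58872, B 1.6413, H₂O 1.6413
Sensible, products 25→167 °C: 56.528 kJ/s
Q = ΔH = 121.97 kJ/s = 121.97 kW
Heat supplied = 439100 kJ/h

Q_in = 439000 kJ/h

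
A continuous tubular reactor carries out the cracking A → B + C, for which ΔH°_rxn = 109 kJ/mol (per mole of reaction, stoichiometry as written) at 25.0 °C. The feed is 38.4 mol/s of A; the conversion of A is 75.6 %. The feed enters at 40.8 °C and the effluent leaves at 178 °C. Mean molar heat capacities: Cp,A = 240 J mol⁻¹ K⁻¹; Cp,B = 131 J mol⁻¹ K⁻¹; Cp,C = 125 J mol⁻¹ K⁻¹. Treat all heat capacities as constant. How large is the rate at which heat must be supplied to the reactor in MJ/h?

Q_in = 16200 MJ/h

Extent of reaction ξ = 0.756 × 38.4 = 29.03 mol/s
Reaction term: ξ·ΔH°_rxn = 29.03 × 109 = 3164.3 kJ/s
Sensible, feed 40.8→25 °C: -145.61 kJ/s
Outlet flows (mol/s): A 9.3696, B 29.03, C 29.03
Sensible, products 25→178 °C: 1481.1 kJ/s
Q = ΔH = 4499.8 kJ/s = 4499.8 kW
Heat supplied = 16199 MJ/h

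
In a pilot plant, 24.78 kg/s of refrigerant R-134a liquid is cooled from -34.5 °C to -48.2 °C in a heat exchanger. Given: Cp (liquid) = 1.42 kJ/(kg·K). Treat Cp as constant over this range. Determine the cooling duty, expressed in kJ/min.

Q = ṁ·Cp·ΔT = 24.78 × 1.42 × (-48.2 − -34.5) = -482.07 kJ/s
Cooling duty = 28924 kJ/min

Q_c = 28900 kJ/min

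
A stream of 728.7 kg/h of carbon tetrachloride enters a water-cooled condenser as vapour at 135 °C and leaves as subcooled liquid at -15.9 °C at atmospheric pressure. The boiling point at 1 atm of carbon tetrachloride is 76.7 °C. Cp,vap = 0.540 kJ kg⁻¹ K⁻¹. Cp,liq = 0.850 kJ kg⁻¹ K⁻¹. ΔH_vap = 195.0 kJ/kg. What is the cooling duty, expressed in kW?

Q_c = 61.8 kW

vapour 135→76.7 °C: -31.482 kJ/kg
condensation at 76.7 °C: -195 kJ/kg
liquid 76.7→-15.9 °C: -78.71 kJ/kg
Δh = -31.482 + -195 + -78.71 = -305.19 kJ/kg
Q = ṁ·Δh = 728.7 kg/h × -305.19 kJ/kg = -222390 kJ/h
|Q| = 61.776 kW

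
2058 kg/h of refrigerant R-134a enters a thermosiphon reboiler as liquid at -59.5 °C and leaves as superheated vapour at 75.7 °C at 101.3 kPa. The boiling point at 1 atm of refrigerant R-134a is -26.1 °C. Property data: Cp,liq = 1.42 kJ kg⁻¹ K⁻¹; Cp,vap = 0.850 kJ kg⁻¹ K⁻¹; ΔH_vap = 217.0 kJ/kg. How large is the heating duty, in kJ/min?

liquid -59.5→-26.1 °C: 47.428 kJ/kg
vaporisation at -26.1 °C: 217 kJ/kg
vapour -26.1→75.7 °C: 86.53 kJ/kg
Δh = 47.428 + 217 + 86.53 = 350.96 kJ/kg
Q = ṁ·Δh = 2058 kg/h × 350.96 kJ/kg = 722270 kJ/h
|Q| = 200.63 kW = 12038 kJ/min

Q = 12000 kJ/min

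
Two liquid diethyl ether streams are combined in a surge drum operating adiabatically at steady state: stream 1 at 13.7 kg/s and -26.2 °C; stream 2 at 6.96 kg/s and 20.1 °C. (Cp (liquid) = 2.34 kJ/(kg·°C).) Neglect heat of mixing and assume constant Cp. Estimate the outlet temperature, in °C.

T_out = -10.6 °C

No heat crosses the boundary, so H_out = H_in.
Σ ṁᵢCp,ᵢTᵢ = 13.7×2.34×-26.2 + 6.96×2.34×20.1 = -512.56
Σ ṁᵢCp,ᵢ = 13.7×2.34 + 6.96×2.34 = 48.344
T_out = -512.56 / 48.344 = -10.602 °C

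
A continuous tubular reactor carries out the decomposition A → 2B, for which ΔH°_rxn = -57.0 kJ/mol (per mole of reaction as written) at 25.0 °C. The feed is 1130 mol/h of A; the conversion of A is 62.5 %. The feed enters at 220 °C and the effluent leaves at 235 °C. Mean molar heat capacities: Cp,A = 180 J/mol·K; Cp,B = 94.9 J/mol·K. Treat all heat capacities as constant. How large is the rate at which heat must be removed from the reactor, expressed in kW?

Extent of reaction ξ = 0.625 × 1130 = 706.25 mol/h
Reaction term: ξ·ΔH°_rxn = 706.25 × -57.0 = -40256 kJ/h
Sensible, feed 220→25 °C: -39663 kJ/h
Outlet flows (mol/h): A 423.75, B 1412.5
Sensible, products 25→235 °C: 44167 kJ/h
Q = ΔH = -35752 kJ/h = -9.9311 kW
Heat removed = 9.9311 kW

Q_out = 9.93 kW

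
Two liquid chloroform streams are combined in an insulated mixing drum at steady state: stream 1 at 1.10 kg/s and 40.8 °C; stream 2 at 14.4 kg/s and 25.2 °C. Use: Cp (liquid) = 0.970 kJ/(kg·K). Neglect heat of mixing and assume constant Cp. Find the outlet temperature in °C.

T_out = 26.3 °C

Adiabatic, steady state ⇒ Σ ṁᵢCp,ᵢ(T_out − Tᵢ) = 0
Σ ṁᵢCp,ᵢTᵢ = 1.10×0.970×40.8 + 14.4×0.970×25.2 = 395.53
Σ ṁᵢCp,ᵢ = 1.10×0.970 + 14.4×0.970 = 15.035
T_out = 395.53 / 15.035 = 26.307 °C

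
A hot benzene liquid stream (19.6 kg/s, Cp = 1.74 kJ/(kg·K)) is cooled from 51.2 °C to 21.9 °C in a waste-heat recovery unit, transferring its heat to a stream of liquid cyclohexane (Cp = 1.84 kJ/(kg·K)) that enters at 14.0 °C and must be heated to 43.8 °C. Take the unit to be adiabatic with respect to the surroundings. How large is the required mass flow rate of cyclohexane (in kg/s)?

Heat released by hot stream: Q = 19.6 × 1.74 × (51.2 − 21.9) = 999.25 kJ/s
Energy balance on cold side (adiabatic exchanger): Q = ṁ_c·Cp_c·(T_c,out − T_c,in)
ṁ_c = 999.25 / [1.84 × (43.8 − 14.0)] = 18.224 kg/s

ṁ_c = 18.2 kg/s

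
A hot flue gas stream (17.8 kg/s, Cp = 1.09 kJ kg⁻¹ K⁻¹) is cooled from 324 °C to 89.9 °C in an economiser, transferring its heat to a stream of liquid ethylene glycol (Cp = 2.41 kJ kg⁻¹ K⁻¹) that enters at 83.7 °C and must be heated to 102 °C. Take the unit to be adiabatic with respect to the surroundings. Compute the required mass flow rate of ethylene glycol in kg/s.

Heat released by hot stream: Q = 17.8 × 1.09 × (324 − 89.9) = 4542 kJ/s
Energy balance on cold side (adiabatic exchanger): Q = ṁ_c·Cp_c·(T_c,out − T_c,in)
ṁ_c = 4542 / [2.41 × (102 − 83.7)] = 102.99 kg/s

ṁ_c = 103 kg/s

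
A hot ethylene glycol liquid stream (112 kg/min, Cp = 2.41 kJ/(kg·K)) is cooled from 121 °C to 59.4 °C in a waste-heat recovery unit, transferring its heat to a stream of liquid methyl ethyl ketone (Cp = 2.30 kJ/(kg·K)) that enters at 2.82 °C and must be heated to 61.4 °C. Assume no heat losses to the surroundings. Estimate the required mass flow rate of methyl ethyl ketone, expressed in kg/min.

Heat released by hot stream: Q = 112 × 2.41 × (121 − 59.4) = 16627 kJ/min
Energy balance on cold side (adiabatic exchanger): Q = ṁ_c·Cp_c·(T_c,out − T_c,in)
ṁ_c = 16627 / [2.30 × (61.4 − 2.82)] = 123.41 kg/min

ṁ_c = 123 kg/min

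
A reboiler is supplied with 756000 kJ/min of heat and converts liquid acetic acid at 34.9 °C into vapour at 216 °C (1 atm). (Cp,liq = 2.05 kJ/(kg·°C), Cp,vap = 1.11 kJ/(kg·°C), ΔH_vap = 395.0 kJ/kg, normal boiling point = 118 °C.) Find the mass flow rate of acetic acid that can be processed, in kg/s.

Δh = 2.05×(118−34.9) + 395.0 + 1.11×(216−118) = 674.13 kJ/kg
Q = 756000 kJ/min = 12600 kJ/s = 12600 kJ/s
ṁ = Q/Δh = 12600 / 674.13 = 18.691 kg/s

ṁ = 18.7 kg/s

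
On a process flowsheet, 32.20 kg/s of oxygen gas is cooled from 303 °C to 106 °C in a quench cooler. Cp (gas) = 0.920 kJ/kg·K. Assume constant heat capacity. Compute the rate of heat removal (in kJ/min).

Q_c = 350000 kJ/min

Q = ṁ·Cp·ΔT = 32.20 × 0.920 × (106 − 303) = -5835.9 kJ/s
Cooling duty = 350160 kJ/min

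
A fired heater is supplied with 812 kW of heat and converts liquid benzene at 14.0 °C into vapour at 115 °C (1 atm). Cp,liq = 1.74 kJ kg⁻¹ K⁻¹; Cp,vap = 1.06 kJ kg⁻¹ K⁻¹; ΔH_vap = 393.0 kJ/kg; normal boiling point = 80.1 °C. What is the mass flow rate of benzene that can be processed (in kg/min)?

ṁ = 89.4 kg/min

Δh = 1.74×(80.1−14.0) + 393.0 + 1.06×(115−80.1) = 545.01 kJ/kg
Q = 812 kW = 812 kJ/s = 48720 kJ/min
ṁ = Q/Δh = 48720 / 545.01 = 89.393 kg/min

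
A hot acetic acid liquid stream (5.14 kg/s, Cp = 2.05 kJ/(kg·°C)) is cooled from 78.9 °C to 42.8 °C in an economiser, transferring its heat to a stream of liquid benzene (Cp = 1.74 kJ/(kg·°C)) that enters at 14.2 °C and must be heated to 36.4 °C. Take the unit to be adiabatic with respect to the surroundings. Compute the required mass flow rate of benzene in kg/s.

Heat released by hot stream: Q = 5.14 × 2.05 × (78.9 − 42.8) = 380.39 kJ/s
Energy balance on cold side (adiabatic exchanger): Q = ṁ_c·Cp_c·(T_c,out − T_c,in)
ṁ_c = 380.39 / [1.74 × (36.4 − 14.2)] = 9.8474 kg/s

ṁ_c = 9.85 kg/s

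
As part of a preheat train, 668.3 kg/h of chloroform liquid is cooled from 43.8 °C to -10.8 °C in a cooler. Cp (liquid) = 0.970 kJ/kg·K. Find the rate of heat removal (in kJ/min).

Q = ṁ·Cp·ΔT = 668.3 × 0.970 × (-10.8 − 43.8) = -35395 kJ/h
Converting: 35395 / 3600 s = 9.8318 kW
Cooling duty = 589.91 kJ/min

Q_c = 590 kJ/min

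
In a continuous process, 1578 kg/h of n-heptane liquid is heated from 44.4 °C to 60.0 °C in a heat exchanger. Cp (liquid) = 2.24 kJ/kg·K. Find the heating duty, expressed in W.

Q = ṁ·Cp·ΔT = 1578 × 2.24 × (60.0 − 44.4) = 55142 kJ/h
Converting: 55142 / 3600 s = 15.317 kW
Heating duty = 15317 W

Q = 15300 W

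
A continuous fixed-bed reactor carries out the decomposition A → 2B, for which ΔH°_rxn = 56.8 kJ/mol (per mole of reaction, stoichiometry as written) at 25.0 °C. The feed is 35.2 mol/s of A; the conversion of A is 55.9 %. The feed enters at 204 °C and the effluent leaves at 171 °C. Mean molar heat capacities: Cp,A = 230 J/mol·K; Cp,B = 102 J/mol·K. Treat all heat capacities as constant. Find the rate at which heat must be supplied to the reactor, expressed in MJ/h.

Extent of reaction ξ = 0.559 × 35.2 = 19.677 mol/s
Reaction term: ξ·ΔH°_rxn = 19.677 × 56.8 = 1117.6 kJ/s
Sensible, feed 204→25 °C: -1449.2 kJ/s
Outlet flows (mol/s): A 15.523, B 39.354
Sensible, products 25→171 °C: 1107.3 kJ/s
Q = ΔH = 775.78 kJ/s = 775.78 kW
Heat supplied = 2792.8 MJ/h

Q_in = 2790 MJ/h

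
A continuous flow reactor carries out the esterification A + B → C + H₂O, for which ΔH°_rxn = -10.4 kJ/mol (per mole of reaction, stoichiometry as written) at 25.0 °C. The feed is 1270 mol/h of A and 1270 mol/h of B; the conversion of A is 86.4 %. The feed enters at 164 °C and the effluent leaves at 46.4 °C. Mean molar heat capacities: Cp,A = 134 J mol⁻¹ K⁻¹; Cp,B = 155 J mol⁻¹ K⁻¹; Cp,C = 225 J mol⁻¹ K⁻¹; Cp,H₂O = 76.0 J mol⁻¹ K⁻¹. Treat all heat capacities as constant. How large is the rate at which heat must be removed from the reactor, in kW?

Extent of reaction ξ = 0.864 × 1270 = 1097.3 mol/h
Reaction term: ξ·ΔH°_rxn = 1097.3 × -10.4 = -11412 kJ/h
Sensible, feed 164→25 °C: -51017 kJ/h
Outlet flows (mol/h): A 172.72, B 172.72, C 1097.3, H₂O 1097.3
Sensible, products 25→46.4 °C: 8136.2 kJ/h
Q = ΔH = -54293 kJ/h = -15.081 kW
Heat removed = 15.081 kW

Q_out = 15.1 kW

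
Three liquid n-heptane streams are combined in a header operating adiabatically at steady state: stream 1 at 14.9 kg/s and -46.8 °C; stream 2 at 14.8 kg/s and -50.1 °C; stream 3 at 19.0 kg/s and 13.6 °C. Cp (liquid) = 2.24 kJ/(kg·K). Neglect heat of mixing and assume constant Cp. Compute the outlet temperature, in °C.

T_out = -24.2 °C

Adiabatic, steady state ⇒ Σ ṁᵢCp,ᵢ(T_out − Tᵢ) = 0
Σ ṁᵢCp,ᵢTᵢ = 14.9×2.24×-46.8 + 14.8×2.24×-50.1 + 19.0×2.24×13.6 = -2644.1
Σ ṁᵢCp,ᵢ = 14.9×2.24 + 14.8×2.24 + 19.0×2.24 = 109.09
T_out = -2644.1 / 109.09 = -24.238 °C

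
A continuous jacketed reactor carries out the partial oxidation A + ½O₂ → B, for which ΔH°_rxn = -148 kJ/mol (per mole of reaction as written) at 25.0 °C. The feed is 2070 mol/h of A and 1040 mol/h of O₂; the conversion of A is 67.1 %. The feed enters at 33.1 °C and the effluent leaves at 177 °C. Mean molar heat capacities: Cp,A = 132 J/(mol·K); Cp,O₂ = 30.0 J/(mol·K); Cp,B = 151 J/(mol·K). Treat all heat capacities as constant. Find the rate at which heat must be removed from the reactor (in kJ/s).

Extent of reaction ξ = 0.671 × 2070 = 1389 mol/h
Reaction term: ξ·ΔH°_rxn = 1389 × -148 = -205570 kJ/h
Sensible, feed 33.1→25 °C: -2466 kJ/h
Outlet flows (mol/h): A 681.03, O₂ 345.51, B 1389
Sensible, products 25→177 °C: 47119 kJ/h
Q = ΔH = -160910 kJ/h = -44.698 kW
Heat removed = 44.698 kJ/s

Q_out = 44.7 kJ/s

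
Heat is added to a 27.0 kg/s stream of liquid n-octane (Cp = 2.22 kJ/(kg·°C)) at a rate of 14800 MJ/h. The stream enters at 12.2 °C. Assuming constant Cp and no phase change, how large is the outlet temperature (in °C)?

T_out = 80.8 °C

Q = 14800 MJ/h = 4111.1 kJ/s
ΔT = Q/(ṁ·Cp) = 4111.1/(27.0×2.22) = 68.587 K
T_out = 12.2 + 68.587 = 80.787 °C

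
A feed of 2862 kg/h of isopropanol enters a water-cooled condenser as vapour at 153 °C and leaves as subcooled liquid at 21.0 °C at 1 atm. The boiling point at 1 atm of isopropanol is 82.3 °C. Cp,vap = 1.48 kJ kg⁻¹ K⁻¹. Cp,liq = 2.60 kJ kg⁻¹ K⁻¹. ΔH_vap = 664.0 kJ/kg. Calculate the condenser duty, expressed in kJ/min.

Q_c = 44300 kJ/min

vapour 153→82.3 °C: -104.64 kJ/kg
condensation at 82.3 °C: -664 kJ/kg
liquid 82.3→21.0 °C: -159.38 kJ/kg
Δh = -104.64 + -664 + -159.38 = -928.02 kJ/kg
Q = ṁ·Δh = 2862 kg/h × -928.02 kJ/kg = -2.656e+06 kJ/h
|Q| = 737.77 kW = 44266 kJ/min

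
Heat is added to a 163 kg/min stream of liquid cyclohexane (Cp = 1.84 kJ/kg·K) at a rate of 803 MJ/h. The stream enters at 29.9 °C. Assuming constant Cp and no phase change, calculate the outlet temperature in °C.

T_out = 74.5 °C

Q = 803 MJ/h = 13383 kJ/min
ΔT = Q/(ṁ·Cp) = 13383/(163×1.84) = 44.623 K
T_out = 29.9 + 44.623 = 74.523 °C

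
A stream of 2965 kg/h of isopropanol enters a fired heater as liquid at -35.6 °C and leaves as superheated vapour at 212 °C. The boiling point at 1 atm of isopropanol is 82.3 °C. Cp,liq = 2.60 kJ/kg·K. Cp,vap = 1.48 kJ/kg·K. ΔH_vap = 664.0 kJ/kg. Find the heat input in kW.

liquid -35.6→82.3 °C: 306.54 kJ/kg
vaporisation at 82.3 °C: 664 kJ/kg
vapour 82.3→212 °C: 191.96 kJ/kg
Δh = 306.54 + 664 + 191.96 = 1162.5 kJ/kg
Q = ṁ·Δh = 2965 kg/h × 1162.5 kJ/kg = 3.4468e+06 kJ/h
|Q| = 957.44 kW

Q = 957 kW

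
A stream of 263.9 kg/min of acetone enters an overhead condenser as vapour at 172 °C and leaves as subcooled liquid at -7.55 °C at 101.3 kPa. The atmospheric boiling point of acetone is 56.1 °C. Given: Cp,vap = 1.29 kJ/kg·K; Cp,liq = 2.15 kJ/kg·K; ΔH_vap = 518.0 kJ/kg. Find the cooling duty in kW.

vapour 172→56.1 °C: -149.51 kJ/kg
condensation at 56.1 °C: -518 kJ/kg
liquid 56.1→-7.55 °C: -136.85 kJ/kg
Δh = -149.51 + -518 + -136.85 = -804.36 kJ/kg
Q = ṁ·Δh = 263.9 kg/min × -804.36 kJ/kg = -212270 kJ/min
|Q| = 3537.8 kW

Q_c = 3540 kW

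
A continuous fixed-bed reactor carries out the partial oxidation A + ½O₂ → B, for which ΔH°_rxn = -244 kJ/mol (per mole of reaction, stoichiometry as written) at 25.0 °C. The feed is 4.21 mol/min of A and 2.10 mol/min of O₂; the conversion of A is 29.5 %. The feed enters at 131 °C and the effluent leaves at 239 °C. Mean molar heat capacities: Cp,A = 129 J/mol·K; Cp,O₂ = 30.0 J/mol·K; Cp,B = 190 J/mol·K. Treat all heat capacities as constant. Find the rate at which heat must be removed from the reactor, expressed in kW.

Q_out = 3.76 kW

Extent of reaction ξ = 0.295 × 4.21 = 1.2419 mol/min
Reaction term: ξ·ΔH°_rxn = 1.2419 × -244 = -303.04 kJ/min
Sensible, feed 131→25 °C: -64.246 kJ/min
Outlet flows (mol/min): A 2.968, O₂ 1.479, B 1.2419
Sensible, products 25→239 °C: 141.93 kJ/min
Q = ΔH = -225.35 kJ/min = -3.7559 kW
Heat removed = 3.7559 kW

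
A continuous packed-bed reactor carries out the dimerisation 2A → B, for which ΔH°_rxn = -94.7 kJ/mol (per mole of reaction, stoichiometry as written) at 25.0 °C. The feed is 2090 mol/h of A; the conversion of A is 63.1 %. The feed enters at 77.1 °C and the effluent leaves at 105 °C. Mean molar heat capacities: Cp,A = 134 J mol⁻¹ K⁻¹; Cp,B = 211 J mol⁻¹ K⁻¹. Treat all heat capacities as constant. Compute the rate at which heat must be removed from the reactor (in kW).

Q_out = 16.0 kW

Extent of reaction ξ = 0.631 × 2090 / 2 = 659.39 mol/h
Reaction term: ξ·ΔH°_rxn = 659.39 × -94.7 = -62445 kJ/h
Sensible, feed 77.1→25 °C: -14591 kJ/h
Outlet flows (mol/h): A 771.21, B 659.39
Sensible, products 25→105 °C: 19398 kJ/h
Q = ΔH = -57638 kJ/h = -16.011 kW
Heat removed = 16.011 kW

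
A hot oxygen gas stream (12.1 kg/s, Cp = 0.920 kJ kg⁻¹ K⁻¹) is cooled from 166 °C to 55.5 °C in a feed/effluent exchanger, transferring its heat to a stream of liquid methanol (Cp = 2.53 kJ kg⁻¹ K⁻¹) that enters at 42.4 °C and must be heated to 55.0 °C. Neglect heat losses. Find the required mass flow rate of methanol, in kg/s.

ṁ_c = 38.6 kg/s

Heat released by hot stream: Q = 12.1 × 0.920 × (166 − 55.5) = 1230.1 kJ/s
Energy balance on cold side (adiabatic exchanger): Q = ṁ_c·Cp_c·(T_c,out − T_c,in)
ṁ_c = 1230.1 / [2.53 × (55.0 − 42.4)] = 38.587 kg/s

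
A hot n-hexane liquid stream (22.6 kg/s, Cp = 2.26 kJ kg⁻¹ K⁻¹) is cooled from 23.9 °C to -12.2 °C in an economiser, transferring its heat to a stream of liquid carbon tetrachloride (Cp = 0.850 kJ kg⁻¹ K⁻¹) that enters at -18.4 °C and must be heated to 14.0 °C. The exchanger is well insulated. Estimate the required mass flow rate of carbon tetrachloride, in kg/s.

ṁ_c = 67.0 kg/s

Heat released by hot stream: Q = 22.6 × 2.26 × (23.9 − -12.2) = 1843.8 kJ/s
Energy balance on cold side (adiabatic exchanger): Q = ṁ_c·Cp_c·(T_c,out − T_c,in)
ṁ_c = 1843.8 / [0.850 × (14.0 − -18.4)] = 66.951 kg/s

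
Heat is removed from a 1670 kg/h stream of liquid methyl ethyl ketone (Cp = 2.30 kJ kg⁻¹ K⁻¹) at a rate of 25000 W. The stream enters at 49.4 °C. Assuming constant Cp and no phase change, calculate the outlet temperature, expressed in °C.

T_out = 26.0 °C

Q = 25000 W = 90000 kJ/h
ΔT = Q/(ṁ·Cp) = 90000/(1670×2.30) = 23.431 K
T_out = 49.4 − 23.431 = 25.969 °C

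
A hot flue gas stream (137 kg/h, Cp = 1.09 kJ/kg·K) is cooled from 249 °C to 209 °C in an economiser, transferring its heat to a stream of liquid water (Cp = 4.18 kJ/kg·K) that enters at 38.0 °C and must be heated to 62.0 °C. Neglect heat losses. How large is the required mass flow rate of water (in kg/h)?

ṁ_c = 59.5 kg/h

Heat released by hot stream: Q = 137 × 1.09 × (249 − 209) = 5973.2 kJ/h
Energy balance on cold side (adiabatic exchanger): Q = ṁ_c·Cp_c·(T_c,out − T_c,in)
ṁ_c = 5973.2 / [4.18 × (62.0 − 38.0)] = 59.541 kg/h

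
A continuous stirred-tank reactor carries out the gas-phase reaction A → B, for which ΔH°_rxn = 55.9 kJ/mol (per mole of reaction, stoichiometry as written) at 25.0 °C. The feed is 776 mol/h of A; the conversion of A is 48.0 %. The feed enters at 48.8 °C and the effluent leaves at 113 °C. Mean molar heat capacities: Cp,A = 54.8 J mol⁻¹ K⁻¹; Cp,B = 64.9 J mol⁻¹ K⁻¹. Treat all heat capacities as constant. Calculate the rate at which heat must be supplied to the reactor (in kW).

Extent of reaction ξ = 0.480 × 776 = 372.48 mol/h
Reaction term: ξ·ΔH°_rxn = 372.48 × 55.9 = 20822 kJ/h
Sensible, feed 48.8→25 °C: -1012.1 kJ/h
Outlet flows (mol/h): A 403.52, B 372.48
Sensible, products 25→113 °C: 4073.2 kJ/h
Q = ΔH = 23883 kJ/h = 6.6341 kW
Heat supplied = 6.6341 kW

Q_in = 6.63 kW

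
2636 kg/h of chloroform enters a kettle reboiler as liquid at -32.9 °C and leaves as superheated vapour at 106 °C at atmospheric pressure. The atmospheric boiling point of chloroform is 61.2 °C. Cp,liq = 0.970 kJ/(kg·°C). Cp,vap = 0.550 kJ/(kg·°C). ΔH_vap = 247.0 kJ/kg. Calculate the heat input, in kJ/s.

Q = 266 kJ/s

liquid -32.9→61.2 °C: 91.277 kJ/kg
vaporisation at 61.2 °C: 247 kJ/kg
vapour 61.2→106 °C: 24.64 kJ/kg
Δh = 91.277 + 247 + 24.64 = 362.92 kJ/kg
Q = ṁ·Δh = 2636 kg/h × 362.92 kJ/kg = 956650 kJ/h
|Q| = 265.74 kW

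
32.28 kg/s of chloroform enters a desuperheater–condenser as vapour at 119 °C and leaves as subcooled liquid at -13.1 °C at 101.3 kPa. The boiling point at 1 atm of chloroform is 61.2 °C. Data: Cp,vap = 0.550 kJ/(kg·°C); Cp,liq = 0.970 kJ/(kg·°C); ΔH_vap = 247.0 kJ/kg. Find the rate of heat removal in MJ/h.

vapour 119→61.2 °C: -31.79 kJ/kg
condensation at 61.2 °C: -247 kJ/kg
liquid 61.2→-13.1 °C: -72.071 kJ/kg
Δh = -31.79 + -247 + -72.071 = -350.86 kJ/kg
Q = ṁ·Δh = 32.28 kg/s × -350.86 kJ/kg = -11326 kJ/s
|Q| = 11326 kW = 40773 MJ/h

Q_c = 40800 MJ/h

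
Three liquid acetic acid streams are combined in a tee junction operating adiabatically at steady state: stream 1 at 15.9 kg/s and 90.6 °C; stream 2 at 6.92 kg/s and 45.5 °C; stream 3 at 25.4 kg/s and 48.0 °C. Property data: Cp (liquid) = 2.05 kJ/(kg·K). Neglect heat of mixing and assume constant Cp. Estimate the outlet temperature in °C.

T_out = 61.7 °C

Adiabatic, steady state ⇒ Σ ṁᵢCp,ᵢ(T_out − Tᵢ) = 0
T_out = Σ ṁᵢCp,ᵢTᵢ / Σ ṁᵢCp,ᵢ
      = 6097.9 / 98.851 = 61.688 °C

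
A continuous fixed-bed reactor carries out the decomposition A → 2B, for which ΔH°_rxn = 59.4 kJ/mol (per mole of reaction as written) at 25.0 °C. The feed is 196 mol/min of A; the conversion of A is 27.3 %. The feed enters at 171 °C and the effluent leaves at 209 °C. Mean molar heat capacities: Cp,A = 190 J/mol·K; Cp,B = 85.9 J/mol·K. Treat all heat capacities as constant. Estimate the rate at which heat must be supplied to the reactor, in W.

Q_in = 73600 W

Extent of reaction ξ = 0.273 × 196 = 53.508 mol/min
Reaction term: ξ·ΔH°_rxn = 53.508 × 59.4 = 3178.4 kJ/min
Sensible, feed 171→25 °C: -5437 kJ/min
Outlet flows (mol/min): A 142.49, B 107.02
Sensible, products 25→209 °C: 6673 kJ/min
Q = ΔH = 4414.3 kJ/min = 73.572 kW
Heat supplied = 73572 W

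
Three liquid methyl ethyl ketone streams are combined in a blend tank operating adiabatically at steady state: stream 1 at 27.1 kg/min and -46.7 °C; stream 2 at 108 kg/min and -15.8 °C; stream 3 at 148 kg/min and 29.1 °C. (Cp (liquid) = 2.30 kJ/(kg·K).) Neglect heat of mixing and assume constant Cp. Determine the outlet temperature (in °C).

T_out = 4.72 °C

Energy balance with Q = 0: Σ ṁᵢCp,ᵢ(T_out − Tᵢ) = 0
Σ ṁᵢCp,ᵢTᵢ = 27.1×2.30×-46.7 + 108×2.30×-15.8 + 148×2.30×29.1 = 3070.1
Σ ṁᵢCp,ᵢ = 27.1×2.30 + 108×2.30 + 148×2.30 = 651.13
T_out = 3070.1 / 651.13 = 4.715 °C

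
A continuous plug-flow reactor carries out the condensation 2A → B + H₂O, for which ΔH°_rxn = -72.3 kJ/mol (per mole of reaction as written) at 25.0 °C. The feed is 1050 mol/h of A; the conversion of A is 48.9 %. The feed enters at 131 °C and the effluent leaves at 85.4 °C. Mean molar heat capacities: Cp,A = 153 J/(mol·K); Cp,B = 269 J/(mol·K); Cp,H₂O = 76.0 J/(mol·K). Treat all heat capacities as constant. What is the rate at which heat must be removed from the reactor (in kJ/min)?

Q_out = 421 kJ/min

Extent of reaction ξ = 0.489 × 1050 / 2 = 256.73 mol/h
Reaction term: ξ·ΔH°_rxn = 256.73 × -72.3 = -18561 kJ/h
Sensible, feed 131→25 °C: -17029 kJ/h
Outlet flows (mol/h): A 536.55, B 256.73, H₂O 256.73
Sensible, products 25→85.4 °C: 10308 kJ/h
Q = ΔH = -25282 kJ/h = -7.0228 kW
Heat removed = 421.37 kJ/min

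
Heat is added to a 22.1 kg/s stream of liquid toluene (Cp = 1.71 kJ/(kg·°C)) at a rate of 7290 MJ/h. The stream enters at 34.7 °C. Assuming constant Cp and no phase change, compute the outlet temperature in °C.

T_out = 88.3 °C

Q = 7290 MJ/h = 2025 kJ/s
ΔT = Q/(ṁ·Cp) = 2025/(22.1×1.71) = 53.584 K
T_out = 34.7 + 53.584 = 88.284 °C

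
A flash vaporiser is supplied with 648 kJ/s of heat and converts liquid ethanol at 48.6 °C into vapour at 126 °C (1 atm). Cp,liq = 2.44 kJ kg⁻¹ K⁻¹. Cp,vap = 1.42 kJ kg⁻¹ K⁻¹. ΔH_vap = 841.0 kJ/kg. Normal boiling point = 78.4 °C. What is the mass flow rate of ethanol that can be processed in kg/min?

Δh = 2.44×(78.4−48.6) + 841.0 + 1.42×(126−78.4) = 981.3 kJ/kg
Q = 648 kJ/s = 648 kJ/s = 38880 kJ/min
ṁ = Q/Δh = 38880 / 981.3 = 39.621 kg/min

ṁ = 39.6 kg/min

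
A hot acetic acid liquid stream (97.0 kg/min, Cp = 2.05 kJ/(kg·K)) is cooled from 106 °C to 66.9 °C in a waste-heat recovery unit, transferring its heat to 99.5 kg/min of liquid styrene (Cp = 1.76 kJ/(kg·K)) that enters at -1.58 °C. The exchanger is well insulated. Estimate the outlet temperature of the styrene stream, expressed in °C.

Heat released by hot stream: Q = 97.0 × 2.05 × (106 − 66.9) = 7775 kJ/min
Energy balance on cold side (adiabatic exchanger): Q = ṁ_c·Cp_c·(T_c,out − T_c,in)
T_c,out = -1.58 + 7775/(99.5 × 1.76) = 42.818 °C

T_c,out = 42.8 °C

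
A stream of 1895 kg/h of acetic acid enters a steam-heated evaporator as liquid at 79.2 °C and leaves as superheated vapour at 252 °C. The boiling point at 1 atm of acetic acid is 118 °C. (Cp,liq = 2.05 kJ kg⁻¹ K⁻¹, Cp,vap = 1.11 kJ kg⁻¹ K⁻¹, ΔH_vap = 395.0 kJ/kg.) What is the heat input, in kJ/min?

Q = 19700 kJ/min

liquid 79.2→118 °C: 79.54 kJ/kg
vaporisation at 118 °C: 395 kJ/kg
vapour 118→252 °C: 148.74 kJ/kg
Δh = 79.54 + 395 + 148.74 = 623.28 kJ/kg
Q = ṁ·Δh = 1895 kg/h × 623.28 kJ/kg = 1.1811e+06 kJ/h
|Q| = 328.09 kW = 19685 kJ/min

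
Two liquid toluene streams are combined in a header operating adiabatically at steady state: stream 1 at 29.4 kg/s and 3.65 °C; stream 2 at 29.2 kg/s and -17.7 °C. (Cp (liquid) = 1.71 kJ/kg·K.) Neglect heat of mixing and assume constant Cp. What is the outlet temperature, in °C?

Adiabatic, steady state ⇒ Σ ṁᵢCp,ᵢ(T_out − Tᵢ) = 0
T_out = Σ ṁᵢCp,ᵢTᵢ / Σ ṁᵢCp,ᵢ
      = -700.3 / 100.21 = -6.9886 °C

T_out = -6.99 °C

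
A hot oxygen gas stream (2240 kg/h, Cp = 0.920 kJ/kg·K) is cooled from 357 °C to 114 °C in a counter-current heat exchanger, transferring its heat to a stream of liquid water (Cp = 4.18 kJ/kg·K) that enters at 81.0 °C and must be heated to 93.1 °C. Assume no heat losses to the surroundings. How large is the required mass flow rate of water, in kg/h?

ṁ_c = 9900 kg/h

Heat released by hot stream: Q = 2240 × 0.920 × (357 − 114) = 500770 kJ/h
Energy balance on cold side (adiabatic exchanger): Q = ṁ_c·Cp_c·(T_c,out − T_c,in)
ṁ_c = 500770 / [4.18 × (93.1 − 81.0)] = 9901 kg/h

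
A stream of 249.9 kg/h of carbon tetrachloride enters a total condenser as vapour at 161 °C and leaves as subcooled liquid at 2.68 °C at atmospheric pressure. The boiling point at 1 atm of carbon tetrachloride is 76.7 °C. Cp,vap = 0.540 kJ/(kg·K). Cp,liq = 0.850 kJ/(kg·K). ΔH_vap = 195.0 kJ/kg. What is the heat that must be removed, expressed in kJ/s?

Q_c = 21.1 kJ/s

vapour 161→76.7 °C: -45.522 kJ/kg
condensation at 76.7 °C: -195 kJ/kg
liquid 76.7→2.68 °C: -62.917 kJ/kg
Δh = -45.522 + -195 + -62.917 = -303.44 kJ/kg
Q = ṁ·Δh = 249.9 kg/h × -303.44 kJ/kg = -75829 kJ/h
|Q| = 21.064 kW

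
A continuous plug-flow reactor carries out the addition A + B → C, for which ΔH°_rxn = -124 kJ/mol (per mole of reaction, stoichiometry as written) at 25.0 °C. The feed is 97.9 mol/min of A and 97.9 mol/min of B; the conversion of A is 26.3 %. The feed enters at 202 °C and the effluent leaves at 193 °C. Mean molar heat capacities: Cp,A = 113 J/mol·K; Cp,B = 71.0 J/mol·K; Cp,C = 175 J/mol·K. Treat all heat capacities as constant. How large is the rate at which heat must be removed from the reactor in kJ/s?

Extent of reaction ξ = 0.263 × 97.9 = 25.748 mol/min
Reaction term: ξ·ΔH°_rxn = 25.748 × -124 = -3192.7 kJ/min
Sensible, feed 202→25 °C: -3188.4 kJ/min
Outlet flows (mol/min): A 72.152, B 72.152, C 25.748
Sensible, products 25→193 °C: 2987.4 kJ/min
Q = ΔH = -3393.8 kJ/min = -56.563 kW
Heat removed = 56.563 kJ/s

Q_out = 56.6 kJ/s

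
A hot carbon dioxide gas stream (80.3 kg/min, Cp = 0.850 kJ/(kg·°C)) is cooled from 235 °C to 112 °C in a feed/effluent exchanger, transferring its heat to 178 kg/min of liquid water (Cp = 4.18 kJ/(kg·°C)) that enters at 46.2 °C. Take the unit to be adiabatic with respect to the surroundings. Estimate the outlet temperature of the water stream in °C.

T_c,out = 57.5 °C

Heat released by hot stream: Q = 80.3 × 0.850 × (235 − 112) = 8395.4 kJ/min
Energy balance on cold side (adiabatic exchanger): Q = ṁ_c·Cp_c·(T_c,out − T_c,in)
T_c,out = 46.2 + 8395.4/(178 × 4.18) = 57.483 °C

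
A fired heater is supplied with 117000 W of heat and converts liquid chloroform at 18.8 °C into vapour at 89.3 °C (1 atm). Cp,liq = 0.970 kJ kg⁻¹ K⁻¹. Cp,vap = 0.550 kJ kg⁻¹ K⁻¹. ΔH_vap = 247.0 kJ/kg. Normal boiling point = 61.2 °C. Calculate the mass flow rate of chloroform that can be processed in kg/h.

ṁ = 1390 kg/h

Δh = 0.970×(61.2−18.8) + 247.0 + 0.550×(89.3−61.2) = 303.58 kJ/kg
Q = 117000 W = 117 kJ/s = 421200 kJ/h
ṁ = Q/Δh = 421200 / 303.58 = 1387.4 kg/h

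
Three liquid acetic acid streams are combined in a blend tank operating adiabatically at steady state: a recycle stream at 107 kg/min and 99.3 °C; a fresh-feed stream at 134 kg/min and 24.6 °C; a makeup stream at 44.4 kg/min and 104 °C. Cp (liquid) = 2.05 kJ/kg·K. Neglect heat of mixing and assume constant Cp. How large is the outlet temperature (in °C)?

Energy balance with Q = 0: Σ ṁᵢCp,ᵢ(T_out − Tᵢ) = 0
T_out = Σ ṁᵢCp,ᵢTᵢ / Σ ṁᵢCp,ᵢ
      = 38005 / 585.07 = 64.958 °C

T_out = 65.0 °C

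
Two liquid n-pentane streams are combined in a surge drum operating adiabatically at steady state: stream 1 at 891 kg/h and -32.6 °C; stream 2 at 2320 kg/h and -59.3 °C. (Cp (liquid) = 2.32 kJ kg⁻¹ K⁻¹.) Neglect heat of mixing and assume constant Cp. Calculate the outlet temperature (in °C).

T_out = -51.9 °C

No heat crosses the boundary, so H_out = H_in.
Σ ṁᵢCp,ᵢTᵢ = 891×2.32×-32.6 + 2320×2.32×-59.3 = -386560
Σ ṁᵢCp,ᵢ = 891×2.32 + 2320×2.32 = 7449.5
T_out = -386560 / 7449.5 = -51.891 °C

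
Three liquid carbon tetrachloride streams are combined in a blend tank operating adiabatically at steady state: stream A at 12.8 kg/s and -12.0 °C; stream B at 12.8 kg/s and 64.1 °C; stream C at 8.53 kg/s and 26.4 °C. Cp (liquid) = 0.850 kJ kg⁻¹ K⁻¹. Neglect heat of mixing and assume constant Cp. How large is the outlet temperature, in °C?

No heat crosses the boundary, so H_out = H_in.
T_out = Σ ṁᵢCp,ᵢTᵢ / Σ ṁᵢCp,ᵢ
      = 758.26 / 29.011 = 26.137 °C

T_out = 26.1 °C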